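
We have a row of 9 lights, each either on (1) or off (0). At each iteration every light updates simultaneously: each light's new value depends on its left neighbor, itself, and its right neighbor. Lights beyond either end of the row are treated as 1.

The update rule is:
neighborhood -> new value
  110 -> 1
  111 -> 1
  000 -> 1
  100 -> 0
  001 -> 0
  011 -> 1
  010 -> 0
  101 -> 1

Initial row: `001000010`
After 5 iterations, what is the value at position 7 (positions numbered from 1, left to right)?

000011001
011011001
111111001
111111001  (fixed point — unchanged through iteration 5)
position 7 holds 0

0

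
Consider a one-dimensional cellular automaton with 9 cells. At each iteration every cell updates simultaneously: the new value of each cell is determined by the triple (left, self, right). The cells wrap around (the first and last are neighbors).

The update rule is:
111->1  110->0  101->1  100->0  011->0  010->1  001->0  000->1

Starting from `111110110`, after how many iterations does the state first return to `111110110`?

7

011101001
101011001
011100000
001001111
001000110
101010000
111110110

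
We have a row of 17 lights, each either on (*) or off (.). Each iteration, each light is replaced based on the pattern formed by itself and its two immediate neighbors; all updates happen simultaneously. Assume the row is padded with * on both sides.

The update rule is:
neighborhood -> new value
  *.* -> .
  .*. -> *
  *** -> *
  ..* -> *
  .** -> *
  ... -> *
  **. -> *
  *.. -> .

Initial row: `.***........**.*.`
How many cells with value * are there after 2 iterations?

iteration 1: .***.*********.*.
iteration 2: .***.*********.*.
count of *: 13

13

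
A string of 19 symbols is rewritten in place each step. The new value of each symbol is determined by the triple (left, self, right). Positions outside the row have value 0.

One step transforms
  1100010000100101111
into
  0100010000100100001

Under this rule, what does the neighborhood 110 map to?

At position 1 the neighborhood is 110; the next row has 1 there.

1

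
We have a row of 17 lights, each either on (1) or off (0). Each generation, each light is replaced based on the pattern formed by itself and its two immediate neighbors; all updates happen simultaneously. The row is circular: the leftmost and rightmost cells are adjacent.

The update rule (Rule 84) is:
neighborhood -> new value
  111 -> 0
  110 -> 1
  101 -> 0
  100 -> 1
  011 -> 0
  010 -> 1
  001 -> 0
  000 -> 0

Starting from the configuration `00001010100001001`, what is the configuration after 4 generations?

00101001100110011

10001010110001101
11001010011000100
01101011001100110
00101001100110011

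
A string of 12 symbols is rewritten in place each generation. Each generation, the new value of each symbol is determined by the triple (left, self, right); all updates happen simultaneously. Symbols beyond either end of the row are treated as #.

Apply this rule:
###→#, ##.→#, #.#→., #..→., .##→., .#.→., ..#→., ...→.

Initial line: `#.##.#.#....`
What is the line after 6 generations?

#...........

#..#........
#...........
#...........  (fixed point — unchanged through generation 6)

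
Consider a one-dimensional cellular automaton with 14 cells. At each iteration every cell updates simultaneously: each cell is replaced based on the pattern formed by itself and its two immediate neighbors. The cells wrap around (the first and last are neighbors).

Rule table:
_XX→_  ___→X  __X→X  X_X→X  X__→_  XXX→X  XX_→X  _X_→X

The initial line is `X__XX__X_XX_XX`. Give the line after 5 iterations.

X_X_X_XXX_XX_X
XXXXXX_XXX_XX_
_XXXXXX_XXX_XX
X_XXXXXX_XXX_X
XX_XXXXXX_XXX_

XX_XXXXXX_XXX_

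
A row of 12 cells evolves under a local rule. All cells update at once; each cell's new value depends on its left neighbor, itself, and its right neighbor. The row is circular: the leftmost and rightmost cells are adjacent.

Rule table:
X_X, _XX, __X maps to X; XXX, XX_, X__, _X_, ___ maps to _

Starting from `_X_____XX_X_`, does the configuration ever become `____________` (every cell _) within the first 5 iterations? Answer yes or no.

no

X_____XX_X__
_____XX_X__X
____XX_X__X_
___XX_X__X__
__XX_X__X___
iteration 5 is __XX_X__X___, still not uniform _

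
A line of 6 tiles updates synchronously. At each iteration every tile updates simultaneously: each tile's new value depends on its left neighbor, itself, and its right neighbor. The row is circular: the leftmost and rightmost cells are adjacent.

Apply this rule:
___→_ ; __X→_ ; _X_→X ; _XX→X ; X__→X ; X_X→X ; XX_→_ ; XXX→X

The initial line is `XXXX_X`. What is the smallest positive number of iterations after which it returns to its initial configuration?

XXX_XX
XX_XXX
X_XXXX
_XXXXX
XXXXX_
XXXX_X

6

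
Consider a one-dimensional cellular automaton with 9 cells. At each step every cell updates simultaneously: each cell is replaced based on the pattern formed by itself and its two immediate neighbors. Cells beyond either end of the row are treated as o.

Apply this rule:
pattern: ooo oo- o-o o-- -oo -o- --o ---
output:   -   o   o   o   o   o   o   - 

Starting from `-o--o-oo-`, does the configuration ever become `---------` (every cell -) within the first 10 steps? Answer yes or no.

ooooooooo
---------
all cells are - at step 2

yes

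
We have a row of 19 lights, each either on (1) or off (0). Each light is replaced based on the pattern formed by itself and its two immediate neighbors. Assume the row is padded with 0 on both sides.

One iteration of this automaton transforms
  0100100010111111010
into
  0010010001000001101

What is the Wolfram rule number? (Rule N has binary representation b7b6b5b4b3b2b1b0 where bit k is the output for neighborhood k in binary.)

112

position 11: 111 → 0  (bit 7 = 0)
position 15: 110 → 1  (bit 6 = 1)
position 9: 101 → 1  (bit 5 = 1)
position 2: 100 → 1  (bit 4 = 1)
position 10: 011 → 0  (bit 3 = 0)
position 1: 010 → 0  (bit 2 = 0)
position 0: 001 → 0  (bit 1 = 0)
position 6: 000 → 0  (bit 0 = 0)
bits b7..b0 = 01110000 = 112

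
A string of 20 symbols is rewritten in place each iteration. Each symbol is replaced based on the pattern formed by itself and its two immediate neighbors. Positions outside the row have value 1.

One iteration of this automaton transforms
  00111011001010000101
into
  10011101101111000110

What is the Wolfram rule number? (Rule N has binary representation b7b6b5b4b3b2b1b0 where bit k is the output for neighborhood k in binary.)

244

position 3: 111 → 1  (bit 7 = 1)
position 4: 110 → 1  (bit 6 = 1)
position 5: 101 → 1  (bit 5 = 1)
position 0: 100 → 1  (bit 4 = 1)
position 2: 011 → 0  (bit 3 = 0)
position 10: 010 → 1  (bit 2 = 1)
position 1: 001 → 0  (bit 1 = 0)
position 14: 000 → 0  (bit 0 = 0)
bits b7..b0 = 11110100 = 244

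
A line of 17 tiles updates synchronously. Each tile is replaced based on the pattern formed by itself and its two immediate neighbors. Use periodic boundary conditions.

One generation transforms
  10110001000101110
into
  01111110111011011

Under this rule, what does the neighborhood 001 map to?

At position 6 the neighborhood is 001; the next row has 1 there.

1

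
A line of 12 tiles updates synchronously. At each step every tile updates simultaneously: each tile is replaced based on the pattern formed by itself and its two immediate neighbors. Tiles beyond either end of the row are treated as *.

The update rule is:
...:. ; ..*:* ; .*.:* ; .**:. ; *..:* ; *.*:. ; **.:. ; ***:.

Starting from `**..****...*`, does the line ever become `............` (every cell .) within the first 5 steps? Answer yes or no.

no

..**....*.*.
**..*..**.*.
..*****...*.
**.....*.**.
..*...**....
step 5 is ..*...**...., still not uniform .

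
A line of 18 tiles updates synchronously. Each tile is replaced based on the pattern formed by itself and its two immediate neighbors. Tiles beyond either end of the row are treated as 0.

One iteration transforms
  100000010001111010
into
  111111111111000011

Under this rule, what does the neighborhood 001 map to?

At position 6 the neighborhood is 001; the next row has 1 there.

1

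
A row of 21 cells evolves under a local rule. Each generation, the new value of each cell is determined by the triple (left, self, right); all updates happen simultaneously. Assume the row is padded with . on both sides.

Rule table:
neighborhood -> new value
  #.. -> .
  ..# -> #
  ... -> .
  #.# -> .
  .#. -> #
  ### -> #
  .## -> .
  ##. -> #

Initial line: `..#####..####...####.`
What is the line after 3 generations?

.#.####.#.###..#.###.
##..###.#..##.##..##.
.#.#.##.#.#.#..#.#.#.

.#.#.##.#.#.#..#.#.#.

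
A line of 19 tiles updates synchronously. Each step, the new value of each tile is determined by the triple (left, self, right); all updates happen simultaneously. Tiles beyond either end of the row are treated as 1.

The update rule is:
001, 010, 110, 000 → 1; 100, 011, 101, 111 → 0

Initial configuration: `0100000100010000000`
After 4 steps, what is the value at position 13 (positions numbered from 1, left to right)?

0

0101111101110111111
0100000100010000000  (repeats step 0; period 2)
step 4: 0100000100010000000
position 13 holds 0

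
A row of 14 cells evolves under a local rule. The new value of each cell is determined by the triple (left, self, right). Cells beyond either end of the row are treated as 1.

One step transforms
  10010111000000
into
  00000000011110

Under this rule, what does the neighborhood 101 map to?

At position 4 the neighborhood is 101; the next row has 0 there.

0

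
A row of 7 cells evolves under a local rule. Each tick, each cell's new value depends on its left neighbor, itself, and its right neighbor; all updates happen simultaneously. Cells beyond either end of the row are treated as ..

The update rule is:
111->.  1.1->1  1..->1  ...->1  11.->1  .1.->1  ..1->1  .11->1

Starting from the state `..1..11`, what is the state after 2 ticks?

1.....1

1111111
1.....1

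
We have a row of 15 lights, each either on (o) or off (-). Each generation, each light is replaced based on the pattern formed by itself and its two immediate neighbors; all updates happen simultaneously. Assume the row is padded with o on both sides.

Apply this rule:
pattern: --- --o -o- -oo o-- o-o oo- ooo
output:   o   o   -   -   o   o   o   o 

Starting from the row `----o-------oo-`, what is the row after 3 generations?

oooooo-ooooooo-

oooo-ooooooo-oo
ooooo-ooooooo-o
oooooo-ooooooo-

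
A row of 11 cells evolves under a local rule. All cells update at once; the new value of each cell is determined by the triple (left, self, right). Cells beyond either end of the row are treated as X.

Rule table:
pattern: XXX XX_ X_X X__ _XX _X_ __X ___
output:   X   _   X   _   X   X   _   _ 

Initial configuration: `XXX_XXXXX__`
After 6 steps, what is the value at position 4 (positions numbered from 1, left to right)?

step 1: XX_XXXXX___
step 2: X_XXXXX____
step 3: _XXXXX_____
step 4: XXXXX______
step 5: XXXX_______
step 6: XXX________
position 4 holds _

_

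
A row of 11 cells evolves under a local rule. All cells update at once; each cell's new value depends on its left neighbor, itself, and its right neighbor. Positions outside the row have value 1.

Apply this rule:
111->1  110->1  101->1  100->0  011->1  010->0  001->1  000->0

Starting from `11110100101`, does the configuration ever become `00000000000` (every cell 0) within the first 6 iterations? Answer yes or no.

no

11111001011
11111010111
11111101111
11111111111
11111111111  (fixed point — unchanged through iteration 6)
iteration 6 is 11111111111, still not uniform 0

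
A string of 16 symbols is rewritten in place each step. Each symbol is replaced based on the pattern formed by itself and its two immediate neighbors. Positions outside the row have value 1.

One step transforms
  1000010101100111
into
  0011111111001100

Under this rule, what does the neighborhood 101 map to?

1

At position 6 the neighborhood is 101; the next row has 1 there.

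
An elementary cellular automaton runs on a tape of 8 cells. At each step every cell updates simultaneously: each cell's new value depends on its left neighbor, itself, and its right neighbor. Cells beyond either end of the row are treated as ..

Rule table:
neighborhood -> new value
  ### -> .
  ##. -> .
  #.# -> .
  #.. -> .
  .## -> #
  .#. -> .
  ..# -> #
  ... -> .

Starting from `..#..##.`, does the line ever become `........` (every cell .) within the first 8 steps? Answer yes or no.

yes

step 1: .#..##..
step 2: #..##...
step 3: ..##....
step 4: .##.....
step 5: ##......
step 6: #.......
step 7: ........
all cells are . at step 7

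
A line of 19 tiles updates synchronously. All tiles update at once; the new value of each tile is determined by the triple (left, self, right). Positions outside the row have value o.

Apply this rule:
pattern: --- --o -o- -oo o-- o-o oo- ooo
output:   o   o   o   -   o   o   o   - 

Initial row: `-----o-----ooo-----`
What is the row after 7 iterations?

oooooooo--ooooooooo

iteration 1: ooooooooooo--oooooo
iteration 2: ----------ooo------
iteration 3: oooooooooo--ooooooo
iteration 4: ---------ooo-------
iteration 5: ooooooooo--oooooooo
iteration 6: --------ooo--------
iteration 7: oooooooo--ooooooooo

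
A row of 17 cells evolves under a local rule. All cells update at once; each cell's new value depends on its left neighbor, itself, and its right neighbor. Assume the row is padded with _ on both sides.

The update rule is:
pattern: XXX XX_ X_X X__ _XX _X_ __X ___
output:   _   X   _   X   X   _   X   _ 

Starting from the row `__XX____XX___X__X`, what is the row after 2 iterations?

_XXXX__XXXX_X_XX_
XX__XXXX__X___XXX

XX__XXXX__X___XXX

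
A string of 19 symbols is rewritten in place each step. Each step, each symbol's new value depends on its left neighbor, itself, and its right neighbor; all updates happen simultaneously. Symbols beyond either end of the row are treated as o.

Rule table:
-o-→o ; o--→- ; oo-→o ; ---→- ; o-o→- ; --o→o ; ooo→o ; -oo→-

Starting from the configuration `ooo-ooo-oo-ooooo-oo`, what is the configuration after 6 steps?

ooo--oo--o--oooo--o
ooo-o-o-oo-o-ooo-o-
ooo-o-o--o-o--oo-o-
ooo-o-o-oo-o-o-o-o-
ooo-o-o--o-o-o-o-o-
ooo-o-o-oo-o-o-o-o-

ooo-o-o-oo-o-o-o-o-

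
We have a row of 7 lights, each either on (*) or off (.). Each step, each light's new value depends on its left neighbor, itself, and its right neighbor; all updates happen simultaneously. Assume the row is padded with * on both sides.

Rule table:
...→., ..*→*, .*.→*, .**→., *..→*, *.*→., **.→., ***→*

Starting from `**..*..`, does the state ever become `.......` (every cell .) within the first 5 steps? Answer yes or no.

no

*.*****
...****
*.*.***
..*..**
*****.*
step 5 is *****.*, still not uniform .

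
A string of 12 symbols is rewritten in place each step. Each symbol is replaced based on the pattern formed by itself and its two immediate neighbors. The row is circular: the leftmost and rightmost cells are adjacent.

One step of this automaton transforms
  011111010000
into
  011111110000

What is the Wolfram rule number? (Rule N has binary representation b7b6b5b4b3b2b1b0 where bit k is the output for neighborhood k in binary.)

position 2: 111 → 1  (bit 7 = 1)
position 5: 110 → 1  (bit 6 = 1)
position 6: 101 → 1  (bit 5 = 1)
position 8: 100 → 0  (bit 4 = 0)
position 1: 011 → 1  (bit 3 = 1)
position 7: 010 → 1  (bit 2 = 1)
position 0: 001 → 0  (bit 1 = 0)
position 9: 000 → 0  (bit 0 = 0)
bits b7..b0 = 11101100 = 236

236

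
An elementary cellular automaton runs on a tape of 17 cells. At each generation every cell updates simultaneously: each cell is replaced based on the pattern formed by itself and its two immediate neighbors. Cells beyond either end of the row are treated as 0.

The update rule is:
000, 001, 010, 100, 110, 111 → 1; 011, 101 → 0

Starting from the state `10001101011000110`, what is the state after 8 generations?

generation 1: 11110101001111011
generation 2: 01110101110111001
generation 3: 10110100110011111
generation 4: 10010111011101111
generation 5: 11110011001100111
generation 6: 01111101110111011
generation 7: 10111100110011001
generation 8: 10011111011101111

10011111011101111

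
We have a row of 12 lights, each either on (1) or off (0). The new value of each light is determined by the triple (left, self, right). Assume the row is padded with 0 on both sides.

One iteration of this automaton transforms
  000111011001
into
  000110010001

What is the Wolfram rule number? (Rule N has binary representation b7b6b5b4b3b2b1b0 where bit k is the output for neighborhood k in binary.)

140

position 4: 111 → 1  (bit 7 = 1)
position 5: 110 → 0  (bit 6 = 0)
position 6: 101 → 0  (bit 5 = 0)
position 9: 100 → 0  (bit 4 = 0)
position 3: 011 → 1  (bit 3 = 1)
position 11: 010 → 1  (bit 2 = 1)
position 2: 001 → 0  (bit 1 = 0)
position 0: 000 → 0  (bit 0 = 0)
bits b7..b0 = 10001100 = 140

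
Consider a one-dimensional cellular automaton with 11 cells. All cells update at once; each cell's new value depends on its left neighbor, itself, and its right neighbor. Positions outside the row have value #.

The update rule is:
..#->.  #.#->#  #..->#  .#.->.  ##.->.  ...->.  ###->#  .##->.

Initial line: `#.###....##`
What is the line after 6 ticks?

.#.#.#....#
#.#.#.#....
.#.#.#.#...
#.#.#.#.#..
.#.#.#.#.#.
#.#.#.#.#.#

#.#.#.#.#.#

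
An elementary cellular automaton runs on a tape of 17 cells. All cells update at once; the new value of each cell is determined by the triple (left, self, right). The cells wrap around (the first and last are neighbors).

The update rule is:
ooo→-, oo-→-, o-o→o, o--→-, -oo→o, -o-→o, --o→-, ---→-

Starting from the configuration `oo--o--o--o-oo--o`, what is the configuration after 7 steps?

----o--o--ooo---o
----o--o--o-----o
----o--o--o-----o  (fixed point — unchanged through step 7)

----o--o--o-----o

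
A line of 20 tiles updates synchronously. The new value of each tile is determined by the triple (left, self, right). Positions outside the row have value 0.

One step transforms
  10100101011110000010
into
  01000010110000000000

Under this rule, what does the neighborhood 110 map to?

0

At position 12 the neighborhood is 110; the next row has 0 there.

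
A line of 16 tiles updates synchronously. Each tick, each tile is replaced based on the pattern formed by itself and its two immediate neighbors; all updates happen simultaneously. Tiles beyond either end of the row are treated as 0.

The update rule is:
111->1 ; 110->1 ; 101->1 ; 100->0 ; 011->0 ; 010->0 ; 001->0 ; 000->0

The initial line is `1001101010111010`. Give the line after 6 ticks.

0000000001100000

0000110101011100
0000011010101100
0000001101010100
0000000110101000
0000000011010000
0000000001100000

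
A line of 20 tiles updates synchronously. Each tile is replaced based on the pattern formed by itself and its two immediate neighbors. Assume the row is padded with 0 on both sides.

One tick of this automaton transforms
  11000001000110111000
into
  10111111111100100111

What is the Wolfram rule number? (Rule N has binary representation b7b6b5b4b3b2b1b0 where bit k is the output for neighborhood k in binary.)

position 15: 111 → 0  (bit 7 = 0)
position 1: 110 → 0  (bit 6 = 0)
position 13: 101 → 0  (bit 5 = 0)
position 2: 100 → 1  (bit 4 = 1)
position 0: 011 → 1  (bit 3 = 1)
position 7: 010 → 1  (bit 2 = 1)
position 6: 001 → 1  (bit 1 = 1)
position 3: 000 → 1  (bit 0 = 1)
bits b7..b0 = 00011111 = 31

31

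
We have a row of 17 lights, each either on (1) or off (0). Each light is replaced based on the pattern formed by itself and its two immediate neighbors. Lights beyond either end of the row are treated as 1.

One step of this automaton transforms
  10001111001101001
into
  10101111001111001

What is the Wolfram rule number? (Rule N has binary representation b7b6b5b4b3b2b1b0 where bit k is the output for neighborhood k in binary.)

position 5: 111 → 1  (bit 7 = 1)
position 0: 110 → 1  (bit 6 = 1)
position 12: 101 → 1  (bit 5 = 1)
position 1: 100 → 0  (bit 4 = 0)
position 4: 011 → 1  (bit 3 = 1)
position 13: 010 → 1  (bit 2 = 1)
position 3: 001 → 0  (bit 1 = 0)
position 2: 000 → 1  (bit 0 = 1)
bits b7..b0 = 11101101 = 237

237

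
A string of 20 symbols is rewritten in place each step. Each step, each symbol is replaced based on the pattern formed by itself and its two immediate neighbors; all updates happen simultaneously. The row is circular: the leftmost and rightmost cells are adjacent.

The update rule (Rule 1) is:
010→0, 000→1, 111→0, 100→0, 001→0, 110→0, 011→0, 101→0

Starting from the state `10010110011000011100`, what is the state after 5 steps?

00000000000011000000

step 1: 00000000000011000000
step 2: 11111111111000011111
step 3: 00000000000011000000  (repeats step 1; period 2)
step 5: 00000000000011000000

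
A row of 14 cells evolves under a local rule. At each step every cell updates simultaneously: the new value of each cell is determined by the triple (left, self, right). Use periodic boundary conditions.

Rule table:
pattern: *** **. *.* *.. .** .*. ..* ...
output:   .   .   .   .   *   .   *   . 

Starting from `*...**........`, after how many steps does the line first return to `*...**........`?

...**........*
..**........*.
.**........*..
**........*...
*........*...*
........*...**
.......*...**.
......*...**..
.....*...**...
....*...**....
...*...**.....
..*...**......
.*...**.......
*...**........

14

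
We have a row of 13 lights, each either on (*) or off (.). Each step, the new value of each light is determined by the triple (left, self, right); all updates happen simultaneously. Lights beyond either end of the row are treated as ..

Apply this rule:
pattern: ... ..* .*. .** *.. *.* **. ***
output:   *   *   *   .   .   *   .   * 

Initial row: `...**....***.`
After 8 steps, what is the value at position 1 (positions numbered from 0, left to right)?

step 1: ***...***.*..
step 2: .*..**.*.**.*
step 3: **.*..***..**
step 4: ..**.*.*..*..
step 5: **..****.**.*
step 6: ...*.**.*..**
step 7: *****..**.*..
step 8: .***..*..**.*
position 1 holds *

*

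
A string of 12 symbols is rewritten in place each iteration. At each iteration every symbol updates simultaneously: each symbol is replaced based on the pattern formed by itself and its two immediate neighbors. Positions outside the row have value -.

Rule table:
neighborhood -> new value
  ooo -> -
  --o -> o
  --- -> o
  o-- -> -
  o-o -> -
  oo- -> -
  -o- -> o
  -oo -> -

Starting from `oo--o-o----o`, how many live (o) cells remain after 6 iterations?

---oo-o-oooo
ooo---o-----
----ooo-oooo
oooo--------
-----ooooooo
ooooo-------
count of o: 5

5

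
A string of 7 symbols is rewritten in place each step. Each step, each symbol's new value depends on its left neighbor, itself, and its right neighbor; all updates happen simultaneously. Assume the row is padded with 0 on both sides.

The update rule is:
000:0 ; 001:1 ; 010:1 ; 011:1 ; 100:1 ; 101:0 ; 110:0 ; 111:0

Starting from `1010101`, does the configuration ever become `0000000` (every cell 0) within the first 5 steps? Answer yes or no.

no

1010101  (fixed point — unchanged through step 5)
step 5 is 1010101, still not uniform 0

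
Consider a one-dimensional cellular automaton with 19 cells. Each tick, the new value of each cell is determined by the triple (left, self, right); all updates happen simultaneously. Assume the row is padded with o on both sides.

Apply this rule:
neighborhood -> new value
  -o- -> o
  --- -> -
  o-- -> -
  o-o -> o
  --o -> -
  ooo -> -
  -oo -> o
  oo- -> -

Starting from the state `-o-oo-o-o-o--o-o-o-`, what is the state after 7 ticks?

----o--------o-----

tick 1: oooo-oooooo--oooooo
tick 2: ----oo-------o-----
tick 3: ----o--------o-----
tick 4: ----o--------o-----  (fixed point — unchanged through tick 7)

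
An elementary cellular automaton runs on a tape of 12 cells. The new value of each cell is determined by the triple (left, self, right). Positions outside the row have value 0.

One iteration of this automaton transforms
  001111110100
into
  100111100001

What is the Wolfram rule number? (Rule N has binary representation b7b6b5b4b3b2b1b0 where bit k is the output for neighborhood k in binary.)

position 3: 111 → 1  (bit 7 = 1)
position 7: 110 → 0  (bit 6 = 0)
position 8: 101 → 0  (bit 5 = 0)
position 10: 100 → 0  (bit 4 = 0)
position 2: 011 → 0  (bit 3 = 0)
position 9: 010 → 0  (bit 2 = 0)
position 1: 001 → 0  (bit 1 = 0)
position 0: 000 → 1  (bit 0 = 1)
bits b7..b0 = 10000001 = 129

129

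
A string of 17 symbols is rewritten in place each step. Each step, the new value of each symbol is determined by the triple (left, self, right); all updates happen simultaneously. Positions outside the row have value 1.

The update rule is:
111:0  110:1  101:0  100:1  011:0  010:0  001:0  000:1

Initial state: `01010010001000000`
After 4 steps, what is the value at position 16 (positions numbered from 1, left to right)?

00001001100111110
11100100110000010
00110010011111000
10011001000001110
position 16 holds 1

1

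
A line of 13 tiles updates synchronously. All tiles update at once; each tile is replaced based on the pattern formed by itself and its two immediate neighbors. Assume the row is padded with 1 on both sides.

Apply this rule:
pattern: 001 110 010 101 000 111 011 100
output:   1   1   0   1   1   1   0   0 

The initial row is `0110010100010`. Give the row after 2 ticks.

1101010010110

1010101001101
1101010010110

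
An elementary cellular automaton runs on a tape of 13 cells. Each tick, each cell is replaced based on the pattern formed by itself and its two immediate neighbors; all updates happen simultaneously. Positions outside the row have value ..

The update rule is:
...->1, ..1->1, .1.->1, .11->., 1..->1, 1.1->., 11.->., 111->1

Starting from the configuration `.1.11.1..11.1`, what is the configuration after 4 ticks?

.....11111..1

11....111...1
..1111.1.1111
11.11..1..11.
.....11111..1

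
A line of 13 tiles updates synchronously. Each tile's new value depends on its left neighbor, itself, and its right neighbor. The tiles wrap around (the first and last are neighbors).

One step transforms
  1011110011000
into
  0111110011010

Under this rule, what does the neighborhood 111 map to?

1

At position 3 the neighborhood is 111; the next row has 1 there.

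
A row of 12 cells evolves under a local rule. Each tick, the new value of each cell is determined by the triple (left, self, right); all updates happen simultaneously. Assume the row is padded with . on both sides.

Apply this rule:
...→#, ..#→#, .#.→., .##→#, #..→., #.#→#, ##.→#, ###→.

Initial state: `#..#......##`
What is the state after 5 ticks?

tick 1: ..#..#######
tick 2: ##..##.....#
tick 3: ##.###.####.
tick 4: ####.###..#.
tick 5: #..###.#.#..

#..###.#.#..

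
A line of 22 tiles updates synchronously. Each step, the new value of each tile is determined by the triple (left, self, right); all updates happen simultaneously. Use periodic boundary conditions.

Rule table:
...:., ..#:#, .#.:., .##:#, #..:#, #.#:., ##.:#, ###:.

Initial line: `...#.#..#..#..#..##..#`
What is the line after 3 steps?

#.#...##.##.##.######.
...#.###.##.##.#....#.
..#..#.#.##.##..#..#.#

..#..#.#.##.##..#..#.#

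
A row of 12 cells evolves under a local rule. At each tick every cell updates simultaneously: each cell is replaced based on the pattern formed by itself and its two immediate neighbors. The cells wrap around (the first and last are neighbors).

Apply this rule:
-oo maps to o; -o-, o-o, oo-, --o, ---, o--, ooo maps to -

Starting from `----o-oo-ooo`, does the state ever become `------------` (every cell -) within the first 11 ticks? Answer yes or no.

yes

------o--o--
------------
all cells are - at tick 2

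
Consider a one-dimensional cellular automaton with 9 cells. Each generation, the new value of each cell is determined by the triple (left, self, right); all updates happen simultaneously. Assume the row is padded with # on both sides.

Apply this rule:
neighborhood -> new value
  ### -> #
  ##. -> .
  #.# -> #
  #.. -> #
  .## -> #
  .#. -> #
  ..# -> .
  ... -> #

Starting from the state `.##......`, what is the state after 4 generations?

#####.###

##.#####.
#.#####.#
.#####.##
#####.###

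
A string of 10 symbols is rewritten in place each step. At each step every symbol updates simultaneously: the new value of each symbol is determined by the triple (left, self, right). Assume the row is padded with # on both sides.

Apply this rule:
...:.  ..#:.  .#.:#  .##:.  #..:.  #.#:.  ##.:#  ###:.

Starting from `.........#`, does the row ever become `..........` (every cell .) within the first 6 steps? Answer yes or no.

yes

step 1: ..........
all cells are . at step 1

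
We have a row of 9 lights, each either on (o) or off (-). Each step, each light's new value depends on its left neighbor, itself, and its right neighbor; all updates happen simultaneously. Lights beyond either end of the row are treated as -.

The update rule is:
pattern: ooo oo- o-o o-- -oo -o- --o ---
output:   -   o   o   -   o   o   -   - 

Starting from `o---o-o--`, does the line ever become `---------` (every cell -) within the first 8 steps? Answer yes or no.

o---ooo--
o---o-o--  (repeats step 0; period 2)
step 8: o---o-o--
step 8 is o---o-o--, still not uniform -

no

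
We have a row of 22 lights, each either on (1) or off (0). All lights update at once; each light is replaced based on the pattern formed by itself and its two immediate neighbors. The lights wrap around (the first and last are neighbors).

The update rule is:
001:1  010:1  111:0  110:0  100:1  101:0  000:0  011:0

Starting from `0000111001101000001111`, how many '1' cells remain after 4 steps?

4

1001000110001100010000
1111101001010010111001
0000001111011110000110
0000010000000001001001
count of 1: 4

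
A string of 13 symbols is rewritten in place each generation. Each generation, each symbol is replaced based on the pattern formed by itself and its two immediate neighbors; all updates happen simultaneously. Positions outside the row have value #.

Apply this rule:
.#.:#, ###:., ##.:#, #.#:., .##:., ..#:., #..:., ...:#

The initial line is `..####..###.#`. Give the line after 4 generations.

.....#....#..
.###.#.##.#..
...#.#..#.#..
.#.#.#..#.#..

.#.#.#..#.#..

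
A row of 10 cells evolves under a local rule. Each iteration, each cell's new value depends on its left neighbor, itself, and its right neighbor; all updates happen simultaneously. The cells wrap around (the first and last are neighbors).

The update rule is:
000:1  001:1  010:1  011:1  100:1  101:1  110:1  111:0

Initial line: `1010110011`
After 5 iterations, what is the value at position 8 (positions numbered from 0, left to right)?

iteration 1: 1111111110
iteration 2: 1000000011
iteration 3: 1111111110  (repeats iteration 1; period 2)
iteration 5: 1111111110
position 8 holds 1

1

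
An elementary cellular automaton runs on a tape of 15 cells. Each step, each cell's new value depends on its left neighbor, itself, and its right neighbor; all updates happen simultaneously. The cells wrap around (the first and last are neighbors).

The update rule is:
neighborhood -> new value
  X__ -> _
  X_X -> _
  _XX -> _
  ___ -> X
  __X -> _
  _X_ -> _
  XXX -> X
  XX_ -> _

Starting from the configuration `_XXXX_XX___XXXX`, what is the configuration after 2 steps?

__XX_____X__XX_
X____XXX_______

X____XXX_______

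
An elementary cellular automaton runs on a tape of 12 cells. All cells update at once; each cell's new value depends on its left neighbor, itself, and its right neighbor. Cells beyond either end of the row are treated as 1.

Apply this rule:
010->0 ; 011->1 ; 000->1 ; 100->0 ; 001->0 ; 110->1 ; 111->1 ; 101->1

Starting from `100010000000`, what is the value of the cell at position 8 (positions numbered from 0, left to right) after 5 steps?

1

step 1: 101000111110
step 2: 110010111111
step 3: 110001111111
step 4: 110101111111
step 5: 111011111111
position 8 holds 1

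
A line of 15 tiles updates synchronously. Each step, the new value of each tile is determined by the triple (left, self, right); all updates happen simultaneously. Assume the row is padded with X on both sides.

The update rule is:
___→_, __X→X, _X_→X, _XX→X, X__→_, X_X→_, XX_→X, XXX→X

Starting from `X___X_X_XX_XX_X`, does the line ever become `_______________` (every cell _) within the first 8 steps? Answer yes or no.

step 1: X__XX_X_XX_XX_X
step 2: X_XXX_X_XX_XX_X
step 3: X_XXX_X_XX_XX_X  (fixed point — unchanged through step 8)
step 8 is X_XXX_X_XX_XX_X, still not uniform _

no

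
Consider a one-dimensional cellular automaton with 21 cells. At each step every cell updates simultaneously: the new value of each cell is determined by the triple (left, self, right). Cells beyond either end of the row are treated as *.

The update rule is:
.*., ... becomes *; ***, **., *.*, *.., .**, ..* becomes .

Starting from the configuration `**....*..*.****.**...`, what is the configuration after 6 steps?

...**.*..*.........*.
.*....*..*.*******.*.
.*.**.*..*.........*.
.*....*..*.*******.*.  (repeats step 2; period 2)
step 6: .*....*..*.*******.*.

.*....*..*.*******.*.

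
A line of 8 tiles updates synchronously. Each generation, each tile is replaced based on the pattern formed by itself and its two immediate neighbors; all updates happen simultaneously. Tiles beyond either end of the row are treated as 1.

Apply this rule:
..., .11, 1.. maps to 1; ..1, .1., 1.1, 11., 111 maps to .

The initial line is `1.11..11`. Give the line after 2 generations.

1.......

generation 1: ..1.1.1.
generation 2: 1.......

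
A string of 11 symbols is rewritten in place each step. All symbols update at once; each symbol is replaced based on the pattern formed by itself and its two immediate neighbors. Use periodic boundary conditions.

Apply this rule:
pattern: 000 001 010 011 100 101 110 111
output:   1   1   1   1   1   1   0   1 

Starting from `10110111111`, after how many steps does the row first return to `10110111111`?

step 1: 01101111111
step 2: 11011111110
step 3: 10111111101
step 4: 01111111011
step 5: 11111110110
step 6: 11111101101
step 7: 11111011011
step 8: 11110110111
step 9: 11101101111
step 10: 11011011111
step 11: 10110111111

11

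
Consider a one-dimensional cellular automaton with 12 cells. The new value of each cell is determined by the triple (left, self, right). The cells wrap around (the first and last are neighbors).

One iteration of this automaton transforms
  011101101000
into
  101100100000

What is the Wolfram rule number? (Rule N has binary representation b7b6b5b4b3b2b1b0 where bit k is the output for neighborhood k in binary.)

position 2: 111 → 1  (bit 7 = 1)
position 3: 110 → 1  (bit 6 = 1)
position 4: 101 → 0  (bit 5 = 0)
position 9: 100 → 0  (bit 4 = 0)
position 1: 011 → 0  (bit 3 = 0)
position 8: 010 → 0  (bit 2 = 0)
position 0: 001 → 1  (bit 1 = 1)
position 10: 000 → 0  (bit 0 = 0)
bits b7..b0 = 11000010 = 194

194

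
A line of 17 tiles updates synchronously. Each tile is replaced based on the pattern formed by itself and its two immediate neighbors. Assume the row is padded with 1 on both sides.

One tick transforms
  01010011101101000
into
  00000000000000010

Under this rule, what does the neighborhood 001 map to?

0

At position 5 the neighborhood is 001; the next row has 0 there.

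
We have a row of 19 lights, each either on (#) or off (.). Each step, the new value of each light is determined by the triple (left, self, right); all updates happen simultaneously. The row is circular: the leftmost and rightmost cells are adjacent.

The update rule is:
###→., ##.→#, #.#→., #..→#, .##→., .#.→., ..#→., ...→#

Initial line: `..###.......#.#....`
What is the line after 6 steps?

#...#######....####
###.......####.....
..#######....#####.
#.......####.....##
#######....#####...
......####.....###.

......####.....###.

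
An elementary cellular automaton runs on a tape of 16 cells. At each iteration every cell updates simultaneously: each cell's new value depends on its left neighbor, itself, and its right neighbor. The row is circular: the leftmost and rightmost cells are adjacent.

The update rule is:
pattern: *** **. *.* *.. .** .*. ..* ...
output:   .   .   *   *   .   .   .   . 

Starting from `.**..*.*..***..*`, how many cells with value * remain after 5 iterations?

5

iteration 1: *..*..*.*....*..
iteration 2: .*..*..*.*....*.
iteration 3: ..*..*..*.*....*
iteration 4: *..*..*..*.*....
iteration 5: .*..*..*..*.*...
count of *: 5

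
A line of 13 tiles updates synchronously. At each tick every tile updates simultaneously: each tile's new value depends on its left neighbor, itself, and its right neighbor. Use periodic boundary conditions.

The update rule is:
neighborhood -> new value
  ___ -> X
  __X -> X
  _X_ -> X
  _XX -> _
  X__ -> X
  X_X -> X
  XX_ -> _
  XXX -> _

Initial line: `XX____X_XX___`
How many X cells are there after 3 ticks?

9

tick 1: __XXXXXX__XXX
tick 2: XX______XX___
tick 3: __XXXXXX__XXX
count of X: 9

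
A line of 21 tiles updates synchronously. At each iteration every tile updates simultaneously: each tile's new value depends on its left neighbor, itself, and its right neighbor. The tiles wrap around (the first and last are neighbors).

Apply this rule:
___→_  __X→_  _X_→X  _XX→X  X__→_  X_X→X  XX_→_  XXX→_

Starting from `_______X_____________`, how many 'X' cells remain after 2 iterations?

1

_______X_____________  (fixed point — unchanged through iteration 2)
count of X: 1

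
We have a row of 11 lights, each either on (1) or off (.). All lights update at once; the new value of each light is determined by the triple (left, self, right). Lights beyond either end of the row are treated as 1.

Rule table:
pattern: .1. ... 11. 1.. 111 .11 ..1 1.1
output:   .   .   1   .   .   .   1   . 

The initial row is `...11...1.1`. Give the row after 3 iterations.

iteration 1: ..1.1..1...
iteration 2: .1....1...1
iteration 3: .....1...1.

.....1...1.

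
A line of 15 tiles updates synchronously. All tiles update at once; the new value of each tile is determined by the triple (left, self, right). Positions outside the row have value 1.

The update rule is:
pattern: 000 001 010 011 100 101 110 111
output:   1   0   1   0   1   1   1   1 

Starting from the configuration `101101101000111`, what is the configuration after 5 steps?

110110111110011
111011011111001
111101101111100
111110110111110
111111011011111

111111011011111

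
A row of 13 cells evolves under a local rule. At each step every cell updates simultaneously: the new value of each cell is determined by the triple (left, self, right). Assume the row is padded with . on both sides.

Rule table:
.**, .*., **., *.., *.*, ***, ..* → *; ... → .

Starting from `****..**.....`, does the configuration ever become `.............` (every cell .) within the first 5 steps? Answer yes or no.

no

*********....
**********...
***********..
************.
*************
step 5 is *************, still not uniform .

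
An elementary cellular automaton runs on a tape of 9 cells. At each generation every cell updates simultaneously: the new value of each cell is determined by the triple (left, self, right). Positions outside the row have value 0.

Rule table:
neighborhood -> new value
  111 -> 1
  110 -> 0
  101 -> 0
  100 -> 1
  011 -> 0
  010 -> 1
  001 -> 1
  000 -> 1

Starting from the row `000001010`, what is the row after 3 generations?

111111011
011110000
101101111

101101111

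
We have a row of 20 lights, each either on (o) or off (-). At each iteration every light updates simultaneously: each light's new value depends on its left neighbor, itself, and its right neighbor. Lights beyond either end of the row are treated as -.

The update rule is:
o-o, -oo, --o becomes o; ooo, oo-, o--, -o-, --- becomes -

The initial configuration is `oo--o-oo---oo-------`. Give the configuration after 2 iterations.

iteration 1: o--o-oo---oo--------
iteration 2: --o-oo---oo---------

--o-oo---oo---------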